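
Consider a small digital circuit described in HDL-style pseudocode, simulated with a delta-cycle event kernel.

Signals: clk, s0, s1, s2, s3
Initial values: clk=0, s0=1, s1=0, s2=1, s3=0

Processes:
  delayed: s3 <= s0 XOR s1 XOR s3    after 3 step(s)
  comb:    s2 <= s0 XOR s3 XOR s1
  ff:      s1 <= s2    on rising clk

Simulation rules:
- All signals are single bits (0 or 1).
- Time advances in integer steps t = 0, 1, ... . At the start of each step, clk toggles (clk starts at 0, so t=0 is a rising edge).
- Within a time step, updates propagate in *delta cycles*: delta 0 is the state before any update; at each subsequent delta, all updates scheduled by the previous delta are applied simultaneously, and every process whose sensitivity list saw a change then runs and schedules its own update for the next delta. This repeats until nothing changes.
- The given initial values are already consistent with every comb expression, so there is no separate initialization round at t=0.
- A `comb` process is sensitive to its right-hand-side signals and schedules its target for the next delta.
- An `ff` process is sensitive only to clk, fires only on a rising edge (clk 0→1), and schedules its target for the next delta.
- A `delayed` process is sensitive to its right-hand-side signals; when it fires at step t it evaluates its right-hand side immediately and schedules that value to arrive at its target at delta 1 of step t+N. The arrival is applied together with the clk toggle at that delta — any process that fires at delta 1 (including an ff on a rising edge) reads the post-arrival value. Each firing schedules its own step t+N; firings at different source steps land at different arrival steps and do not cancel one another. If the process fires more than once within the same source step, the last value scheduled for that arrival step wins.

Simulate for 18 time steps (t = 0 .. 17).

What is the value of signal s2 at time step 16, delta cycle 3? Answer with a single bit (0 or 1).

t=0 Δ0: s2=1 s3=0 s1=0 clk=0 s0=1
  Δ1: clk:0→1
  Δ2: s1:0→1
  Δ3: s2:1→0
  (3Δ to stable)
t=1 Δ0: s2=0 s3=0 s1=1 clk=1 s0=1
  Δ1: clk:1→0
  (1Δ to stable)
t=2 Δ0: s2=0 s3=0 s1=1 clk=0 s0=1
  Δ1: clk:0→1
  Δ2: s1:1→0
  Δ3: s2:0→1
  (3Δ to stable)
t=3 Δ0: s2=1 s3=0 s1=0 clk=1 s0=1
  Δ1: clk:1→0
  (1Δ to stable)
t=4 Δ0: s2=1 s3=0 s1=0 clk=0 s0=1
  Δ1: clk:0→1
  Δ2: s1:0→1
  Δ3: s2:1→0
  (3Δ to stable)
t=5 Δ0: s2=0 s3=0 s1=1 clk=1 s0=1
  Δ1: s3:0→1, clk:1→0
  Δ2: s2:0→1
  (2Δ to stable)
t=6 Δ0: s2=1 s3=1 s1=1 clk=0 s0=1
  Δ1: clk:0→1
  (1Δ to stable)
t=7 Δ0: s2=1 s3=1 s1=1 clk=1 s0=1
  Δ1: s3:1→0, clk:1→0
  Δ2: s2:1→0
  (2Δ to stable)
t=8 Δ0: s2=0 s3=0 s1=1 clk=0 s0=1
  Δ1: s3:0→1, clk:0→1
  Δ2: s2:0→1, s1:1→0
  Δ3: s2:1→0
  (3Δ to stable)
t=9 Δ0: s2=0 s3=1 s1=0 clk=1 s0=1
  Δ1: clk:1→0
  (1Δ to stable)
t=10 Δ0: s2=0 s3=1 s1=0 clk=0 s0=1
  Δ1: s3:1→0, clk:0→1
  Δ2: s2:0→1
  (2Δ to stable)
t=11 Δ0: s2=1 s3=0 s1=0 clk=1 s0=1
  Δ1: clk:1→0
  (1Δ to stable)
t=12 Δ0: s2=1 s3=0 s1=0 clk=0 s0=1
  Δ1: clk:0→1
  Δ2: s1:0→1
  Δ3: s2:1→0
  (3Δ to stable)
t=13 Δ0: s2=0 s3=0 s1=1 clk=1 s0=1
  Δ1: s3:0→1, clk:1→0
  Δ2: s2:0→1
  (2Δ to stable)
t=14 Δ0: s2=1 s3=1 s1=1 clk=0 s0=1
  Δ1: clk:0→1
  (1Δ to stable)
t=15 Δ0: s2=1 s3=1 s1=1 clk=1 s0=1
  Δ1: s3:1→0, clk:1→0
  Δ2: s2:1→0
  (2Δ to stable)
t=16 Δ0: s2=0 s3=0 s1=1 clk=0 s0=1
  Δ1: s3:0→1, clk:0→1
  Δ2: s2:0→1, s1:1→0
  Δ3: s2:1→0
  (3Δ to stable)
t=17 Δ0: s2=0 s3=1 s1=0 clk=1 s0=1
  Δ1: clk:1→0
  (1Δ to stable)

0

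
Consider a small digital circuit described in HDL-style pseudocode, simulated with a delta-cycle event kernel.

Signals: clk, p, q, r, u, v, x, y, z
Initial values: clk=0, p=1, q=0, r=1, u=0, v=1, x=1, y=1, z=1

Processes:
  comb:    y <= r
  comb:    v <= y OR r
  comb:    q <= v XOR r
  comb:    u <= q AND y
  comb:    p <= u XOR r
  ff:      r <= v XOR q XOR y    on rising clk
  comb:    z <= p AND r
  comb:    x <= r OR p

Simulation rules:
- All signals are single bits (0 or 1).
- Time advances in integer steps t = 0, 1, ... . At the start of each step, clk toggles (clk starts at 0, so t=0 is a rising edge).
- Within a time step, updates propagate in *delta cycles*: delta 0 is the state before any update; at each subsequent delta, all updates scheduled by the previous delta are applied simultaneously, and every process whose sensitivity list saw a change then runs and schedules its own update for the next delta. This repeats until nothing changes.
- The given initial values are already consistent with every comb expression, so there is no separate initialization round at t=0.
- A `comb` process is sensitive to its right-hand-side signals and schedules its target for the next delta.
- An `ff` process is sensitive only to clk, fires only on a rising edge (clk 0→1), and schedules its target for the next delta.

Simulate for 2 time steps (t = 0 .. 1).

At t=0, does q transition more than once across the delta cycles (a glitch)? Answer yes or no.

yes

[bits: y,p,z,x,q,u,v,clk,r]
t=0: Δ0=111100101 Δ1=111100111 Δ2=111100110 Δ3=000110110 Δ4=000010010 Δ5=000000010 | 5Δ
t=1: Δ0=000000010 Δ1=000000000 | 1Δ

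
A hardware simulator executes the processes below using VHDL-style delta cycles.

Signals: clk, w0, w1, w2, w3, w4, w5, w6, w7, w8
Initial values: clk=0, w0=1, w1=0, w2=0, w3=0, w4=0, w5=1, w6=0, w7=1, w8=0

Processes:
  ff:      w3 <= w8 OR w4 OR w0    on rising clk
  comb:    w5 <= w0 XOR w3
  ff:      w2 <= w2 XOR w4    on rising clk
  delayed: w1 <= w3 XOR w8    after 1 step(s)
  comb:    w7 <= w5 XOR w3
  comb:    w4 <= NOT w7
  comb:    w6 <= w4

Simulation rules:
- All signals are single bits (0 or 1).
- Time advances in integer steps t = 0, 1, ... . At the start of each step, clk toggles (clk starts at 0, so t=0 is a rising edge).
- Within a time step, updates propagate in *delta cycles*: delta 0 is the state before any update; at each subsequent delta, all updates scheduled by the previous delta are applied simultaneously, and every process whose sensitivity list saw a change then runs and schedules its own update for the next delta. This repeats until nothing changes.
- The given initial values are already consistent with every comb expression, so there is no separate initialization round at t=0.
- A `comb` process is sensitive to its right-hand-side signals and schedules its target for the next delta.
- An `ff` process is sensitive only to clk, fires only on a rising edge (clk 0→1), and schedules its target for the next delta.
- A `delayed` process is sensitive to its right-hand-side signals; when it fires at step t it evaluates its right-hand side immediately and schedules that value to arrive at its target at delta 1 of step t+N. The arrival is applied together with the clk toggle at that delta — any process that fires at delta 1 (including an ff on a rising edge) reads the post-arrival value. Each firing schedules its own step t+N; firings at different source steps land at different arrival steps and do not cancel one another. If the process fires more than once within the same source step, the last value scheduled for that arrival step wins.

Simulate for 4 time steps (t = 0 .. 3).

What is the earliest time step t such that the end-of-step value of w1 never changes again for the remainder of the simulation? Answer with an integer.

1

t0.Δ0 w8=0 w6=0 w0=1 w1=0 w7=1 w4=0 w3=0 w5=1 w2=0 clk=0
t0.Δ1 w8=0 w6=0 w0=1 w1=0 w7=1 w4=0 w3=0 w5=1 w2=0 clk=1
t0.Δ2 w8=0 w6=0 w0=1 w1=0 w7=1 w4=0 w3=1 w5=1 w2=0 clk=1
t0.Δ3 w8=0 w6=0 w0=1 w1=0 w7=0 w4=0 w3=1 w5=0 w2=0 clk=1
t0.Δ4 w8=0 w6=0 w0=1 w1=0 w7=1 w4=1 w3=1 w5=0 w2=0 clk=1
t0.Δ5 w8=0 w6=1 w0=1 w1=0 w7=1 w4=0 w3=1 w5=0 w2=0 clk=1
t0.Δ6 w8=0 w6=0 w0=1 w1=0 w7=1 w4=0 w3=1 w5=0 w2=0 clk=1
t1.Δ0 w8=0 w6=0 w0=1 w1=0 w7=1 w4=0 w3=1 w5=0 w2=0 clk=1
t1.Δ1 w8=0 w6=0 w0=1 w1=1 w7=1 w4=0 w3=1 w5=0 w2=0 clk=0
t2.Δ0 w8=0 w6=0 w0=1 w1=1 w7=1 w4=0 w3=1 w5=0 w2=0 clk=0
t2.Δ1 w8=0 w6=0 w0=1 w1=1 w7=1 w4=0 w3=1 w5=0 w2=0 clk=1
t3.Δ0 w8=0 w6=0 w0=1 w1=1 w7=1 w4=0 w3=1 w5=0 w2=0 clk=1
t3.Δ1 w8=0 w6=0 w0=1 w1=1 w7=1 w4=0 w3=1 w5=0 w2=0 clk=0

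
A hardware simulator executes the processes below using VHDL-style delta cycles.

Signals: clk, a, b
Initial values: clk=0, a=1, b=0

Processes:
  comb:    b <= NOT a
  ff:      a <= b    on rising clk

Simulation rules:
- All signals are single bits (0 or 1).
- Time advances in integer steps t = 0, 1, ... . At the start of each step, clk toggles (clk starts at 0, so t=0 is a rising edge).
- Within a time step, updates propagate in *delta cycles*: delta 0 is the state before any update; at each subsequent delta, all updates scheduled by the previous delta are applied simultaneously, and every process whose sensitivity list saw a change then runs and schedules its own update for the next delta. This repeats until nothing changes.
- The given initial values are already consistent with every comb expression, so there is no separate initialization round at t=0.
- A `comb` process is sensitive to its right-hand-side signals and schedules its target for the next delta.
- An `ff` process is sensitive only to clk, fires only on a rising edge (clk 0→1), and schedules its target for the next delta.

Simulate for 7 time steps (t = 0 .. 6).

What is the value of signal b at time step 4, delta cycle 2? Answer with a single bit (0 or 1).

t0.Δ0 clk=0 b=0 a=1
t0.Δ1 clk=1 b=0 a=1
t0.Δ2 clk=1 b=0 a=0
t0.Δ3 clk=1 b=1 a=0
t1.Δ0 clk=1 b=1 a=0
t1.Δ1 clk=0 b=1 a=0
t2.Δ0 clk=0 b=1 a=0
t2.Δ1 clk=1 b=1 a=0
t2.Δ2 clk=1 b=1 a=1
t2.Δ3 clk=1 b=0 a=1
t3.Δ0 clk=1 b=0 a=1
t3.Δ1 clk=0 b=0 a=1
t4.Δ0 clk=0 b=0 a=1
t4.Δ1 clk=1 b=0 a=1
t4.Δ2 clk=1 b=0 a=0
t4.Δ3 clk=1 b=1 a=0
t5.Δ0 clk=1 b=1 a=0
t5.Δ1 clk=0 b=1 a=0
t6.Δ0 clk=0 b=1 a=0
t6.Δ1 clk=1 b=1 a=0
t6.Δ2 clk=1 b=1 a=1
t6.Δ3 clk=1 b=0 a=1

0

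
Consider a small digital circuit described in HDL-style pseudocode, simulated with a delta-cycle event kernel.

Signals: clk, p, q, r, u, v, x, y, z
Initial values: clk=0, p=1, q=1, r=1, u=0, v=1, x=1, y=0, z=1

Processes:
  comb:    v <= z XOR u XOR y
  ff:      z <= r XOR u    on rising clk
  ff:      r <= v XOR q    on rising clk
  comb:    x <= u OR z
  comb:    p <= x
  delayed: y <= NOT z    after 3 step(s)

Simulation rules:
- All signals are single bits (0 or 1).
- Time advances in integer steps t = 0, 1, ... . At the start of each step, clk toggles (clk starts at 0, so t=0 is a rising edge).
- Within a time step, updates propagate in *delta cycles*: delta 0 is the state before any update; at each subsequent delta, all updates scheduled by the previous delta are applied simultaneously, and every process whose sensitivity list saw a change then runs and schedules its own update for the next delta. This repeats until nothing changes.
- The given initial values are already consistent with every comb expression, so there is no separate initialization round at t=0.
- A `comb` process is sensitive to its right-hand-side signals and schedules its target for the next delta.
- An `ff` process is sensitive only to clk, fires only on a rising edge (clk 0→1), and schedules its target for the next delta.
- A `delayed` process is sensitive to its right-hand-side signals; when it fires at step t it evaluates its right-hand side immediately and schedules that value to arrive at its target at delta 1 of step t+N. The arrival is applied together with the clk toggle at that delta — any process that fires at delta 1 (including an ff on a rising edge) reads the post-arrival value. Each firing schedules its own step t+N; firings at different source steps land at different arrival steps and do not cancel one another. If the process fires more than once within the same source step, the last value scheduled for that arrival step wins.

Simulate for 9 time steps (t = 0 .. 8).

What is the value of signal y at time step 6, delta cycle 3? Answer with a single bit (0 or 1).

1

t0.Δ0 q=1 z=1 p=1 clk=0 u=0 r=1 x=1 v=1 y=0
t0.Δ1 q=1 z=1 p=1 clk=1 u=0 r=1 x=1 v=1 y=0
t0.Δ2 q=1 z=1 p=1 clk=1 u=0 r=0 x=1 v=1 y=0
t1.Δ0 q=1 z=1 p=1 clk=1 u=0 r=0 x=1 v=1 y=0
t1.Δ1 q=1 z=1 p=1 clk=0 u=0 r=0 x=1 v=1 y=0
t2.Δ0 q=1 z=1 p=1 clk=0 u=0 r=0 x=1 v=1 y=0
t2.Δ1 q=1 z=1 p=1 clk=1 u=0 r=0 x=1 v=1 y=0
t2.Δ2 q=1 z=0 p=1 clk=1 u=0 r=0 x=1 v=1 y=0
t2.Δ3 q=1 z=0 p=1 clk=1 u=0 r=0 x=0 v=0 y=0
t2.Δ4 q=1 z=0 p=0 clk=1 u=0 r=0 x=0 v=0 y=0
t3.Δ0 q=1 z=0 p=0 clk=1 u=0 r=0 x=0 v=0 y=0
t3.Δ1 q=1 z=0 p=0 clk=0 u=0 r=0 x=0 v=0 y=0
t4.Δ0 q=1 z=0 p=0 clk=0 u=0 r=0 x=0 v=0 y=0
t4.Δ1 q=1 z=0 p=0 clk=1 u=0 r=0 x=0 v=0 y=0
t4.Δ2 q=1 z=0 p=0 clk=1 u=0 r=1 x=0 v=0 y=0
t5.Δ0 q=1 z=0 p=0 clk=1 u=0 r=1 x=0 v=0 y=0
t5.Δ1 q=1 z=0 p=0 clk=0 u=0 r=1 x=0 v=0 y=1
t5.Δ2 q=1 z=0 p=0 clk=0 u=0 r=1 x=0 v=1 y=1
t6.Δ0 q=1 z=0 p=0 clk=0 u=0 r=1 x=0 v=1 y=1
t6.Δ1 q=1 z=0 p=0 clk=1 u=0 r=1 x=0 v=1 y=1
t6.Δ2 q=1 z=1 p=0 clk=1 u=0 r=0 x=0 v=1 y=1
t6.Δ3 q=1 z=1 p=0 clk=1 u=0 r=0 x=1 v=0 y=1
t6.Δ4 q=1 z=1 p=1 clk=1 u=0 r=0 x=1 v=0 y=1
t7.Δ0 q=1 z=1 p=1 clk=1 u=0 r=0 x=1 v=0 y=1
t7.Δ1 q=1 z=1 p=1 clk=0 u=0 r=0 x=1 v=0 y=1
t8.Δ0 q=1 z=1 p=1 clk=0 u=0 r=0 x=1 v=0 y=1
t8.Δ1 q=1 z=1 p=1 clk=1 u=0 r=0 x=1 v=0 y=1
t8.Δ2 q=1 z=0 p=1 clk=1 u=0 r=1 x=1 v=0 y=1
t8.Δ3 q=1 z=0 p=1 clk=1 u=0 r=1 x=0 v=1 y=1
t8.Δ4 q=1 z=0 p=0 clk=1 u=0 r=1 x=0 v=1 y=1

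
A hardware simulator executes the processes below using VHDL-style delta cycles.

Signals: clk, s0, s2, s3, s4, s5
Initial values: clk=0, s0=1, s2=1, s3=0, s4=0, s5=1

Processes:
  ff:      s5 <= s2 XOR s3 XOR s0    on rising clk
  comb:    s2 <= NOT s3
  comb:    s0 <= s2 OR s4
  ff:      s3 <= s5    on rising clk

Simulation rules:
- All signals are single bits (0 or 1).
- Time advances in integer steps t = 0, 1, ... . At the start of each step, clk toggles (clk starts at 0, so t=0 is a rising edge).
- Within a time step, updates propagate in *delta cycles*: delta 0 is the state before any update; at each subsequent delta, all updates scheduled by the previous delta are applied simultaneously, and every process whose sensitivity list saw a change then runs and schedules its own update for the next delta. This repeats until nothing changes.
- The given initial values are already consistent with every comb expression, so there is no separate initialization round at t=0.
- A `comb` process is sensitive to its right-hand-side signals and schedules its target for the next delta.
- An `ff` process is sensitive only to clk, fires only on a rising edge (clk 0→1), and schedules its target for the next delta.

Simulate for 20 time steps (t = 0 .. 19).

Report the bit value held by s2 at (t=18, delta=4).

1

t=0 Δ0: s4=0 s0=1 clk=0 s5=1 s3=0 s2=1
  Δ1: clk:0→1
  Δ2: s5:1→0, s3:0→1
  Δ3: s2:1→0
  Δ4: s0:1→0
  (4Δ to stable)
t=1 Δ0: s4=0 s0=0 clk=1 s5=0 s3=1 s2=0
  Δ1: clk:1→0
  (1Δ to stable)
t=2 Δ0: s4=0 s0=0 clk=0 s5=0 s3=1 s2=0
  Δ1: clk:0→1
  Δ2: s5:0→1, s3:1→0
  Δ3: s2:0→1
  Δ4: s0:0→1
  (4Δ to stable)
t=3 Δ0: s4=0 s0=1 clk=1 s5=1 s3=0 s2=1
  Δ1: clk:1→0
  (1Δ to stable)
t=4 Δ0: s4=0 s0=1 clk=0 s5=1 s3=0 s2=1
  Δ1: clk:0→1
  Δ2: s5:1→0, s3:0→1
  Δ3: s2:1→0
  Δ4: s0:1→0
  (4Δ to stable)
t=5 Δ0: s4=0 s0=0 clk=1 s5=0 s3=1 s2=0
  Δ1: clk:1→0
  (1Δ to stable)
t=6 Δ0: s4=0 s0=0 clk=0 s5=0 s3=1 s2=0
  Δ1: clk:0→1
  Δ2: s5:0→1, s3:1→0
  Δ3: s2:0→1
  Δ4: s0:0→1
  (4Δ to stable)
t=7 Δ0: s4=0 s0=1 clk=1 s5=1 s3=0 s2=1
  Δ1: clk:1→0
  (1Δ to stable)
t=8 Δ0: s4=0 s0=1 clk=0 s5=1 s3=0 s2=1
  Δ1: clk:0→1
  Δ2: s5:1→0, s3:0→1
  Δ3: s2:1→0
  Δ4: s0:1→0
  (4Δ to stable)
t=9 Δ0: s4=0 s0=0 clk=1 s5=0 s3=1 s2=0
  Δ1: clk:1→0
  (1Δ to stable)
t=10 Δ0: s4=0 s0=0 clk=0 s5=0 s3=1 s2=0
  Δ1: clk:0→1
  Δ2: s5:0→1, s3:1→0
  Δ3: s2:0→1
  Δ4: s0:0→1
  (4Δ to stable)
t=11 Δ0: s4=0 s0=1 clk=1 s5=1 s3=0 s2=1
  Δ1: clk:1→0
  (1Δ to stable)
t=12 Δ0: s4=0 s0=1 clk=0 s5=1 s3=0 s2=1
  Δ1: clk:0→1
  Δ2: s5:1→0, s3:0→1
  Δ3: s2:1→0
  Δ4: s0:1→0
  (4Δ to stable)
t=13 Δ0: s4=0 s0=0 clk=1 s5=0 s3=1 s2=0
  Δ1: clk:1→0
  (1Δ to stable)
t=14 Δ0: s4=0 s0=0 clk=0 s5=0 s3=1 s2=0
  Δ1: clk:0→1
  Δ2: s5:0→1, s3:1→0
  Δ3: s2:0→1
  Δ4: s0:0→1
  (4Δ to stable)
t=15 Δ0: s4=0 s0=1 clk=1 s5=1 s3=0 s2=1
  Δ1: clk:1→0
  (1Δ to stable)
t=16 Δ0: s4=0 s0=1 clk=0 s5=1 s3=0 s2=1
  Δ1: clk:0→1
  Δ2: s5:1→0, s3:0→1
  Δ3: s2:1→0
  Δ4: s0:1→0
  (4Δ to stable)
t=17 Δ0: s4=0 s0=0 clk=1 s5=0 s3=1 s2=0
  Δ1: clk:1→0
  (1Δ to stable)
t=18 Δ0: s4=0 s0=0 clk=0 s5=0 s3=1 s2=0
  Δ1: clk:0→1
  Δ2: s5:0→1, s3:1→0
  Δ3: s2:0→1
  Δ4: s0:0→1
  (4Δ to stable)
t=19 Δ0: s4=0 s0=1 clk=1 s5=1 s3=0 s2=1
  Δ1: clk:1→0
  (1Δ to stable)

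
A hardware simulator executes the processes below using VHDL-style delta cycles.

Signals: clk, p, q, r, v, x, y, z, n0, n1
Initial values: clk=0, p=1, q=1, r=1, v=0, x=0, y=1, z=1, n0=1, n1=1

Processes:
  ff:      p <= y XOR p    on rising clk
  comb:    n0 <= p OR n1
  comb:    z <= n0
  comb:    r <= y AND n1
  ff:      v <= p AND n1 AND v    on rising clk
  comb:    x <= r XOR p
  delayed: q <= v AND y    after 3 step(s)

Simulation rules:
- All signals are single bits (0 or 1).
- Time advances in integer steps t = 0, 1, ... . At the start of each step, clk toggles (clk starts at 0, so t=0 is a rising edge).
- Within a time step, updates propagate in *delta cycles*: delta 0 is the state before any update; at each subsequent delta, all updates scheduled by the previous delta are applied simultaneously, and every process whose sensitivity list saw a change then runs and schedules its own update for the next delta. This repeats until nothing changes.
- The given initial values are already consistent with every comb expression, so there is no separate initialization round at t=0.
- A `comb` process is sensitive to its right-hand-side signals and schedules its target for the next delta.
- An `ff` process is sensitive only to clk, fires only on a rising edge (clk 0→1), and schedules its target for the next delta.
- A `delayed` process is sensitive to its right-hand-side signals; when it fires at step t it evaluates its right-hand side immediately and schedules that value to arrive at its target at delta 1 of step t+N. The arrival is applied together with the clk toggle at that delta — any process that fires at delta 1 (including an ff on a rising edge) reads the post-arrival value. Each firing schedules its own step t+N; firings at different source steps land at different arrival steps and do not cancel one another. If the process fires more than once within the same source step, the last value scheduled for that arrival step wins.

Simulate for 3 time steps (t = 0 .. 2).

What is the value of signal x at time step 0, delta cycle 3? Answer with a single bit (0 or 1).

1

t0.Δ0 r=1 p=1 n1=1 v=0 clk=0 x=0 y=1 z=1 n0=1 q=1
t0.Δ1 r=1 p=1 n1=1 v=0 clk=1 x=0 y=1 z=1 n0=1 q=1
t0.Δ2 r=1 p=0 n1=1 v=0 clk=1 x=0 y=1 z=1 n0=1 q=1
t0.Δ3 r=1 p=0 n1=1 v=0 clk=1 x=1 y=1 z=1 n0=1 q=1
t1.Δ0 r=1 p=0 n1=1 v=0 clk=1 x=1 y=1 z=1 n0=1 q=1
t1.Δ1 r=1 p=0 n1=1 v=0 clk=0 x=1 y=1 z=1 n0=1 q=1
t2.Δ0 r=1 p=0 n1=1 v=0 clk=0 x=1 y=1 z=1 n0=1 q=1
t2.Δ1 r=1 p=0 n1=1 v=0 clk=1 x=1 y=1 z=1 n0=1 q=1
t2.Δ2 r=1 p=1 n1=1 v=0 clk=1 x=1 y=1 z=1 n0=1 q=1
t2.Δ3 r=1 p=1 n1=1 v=0 clk=1 x=0 y=1 z=1 n0=1 q=1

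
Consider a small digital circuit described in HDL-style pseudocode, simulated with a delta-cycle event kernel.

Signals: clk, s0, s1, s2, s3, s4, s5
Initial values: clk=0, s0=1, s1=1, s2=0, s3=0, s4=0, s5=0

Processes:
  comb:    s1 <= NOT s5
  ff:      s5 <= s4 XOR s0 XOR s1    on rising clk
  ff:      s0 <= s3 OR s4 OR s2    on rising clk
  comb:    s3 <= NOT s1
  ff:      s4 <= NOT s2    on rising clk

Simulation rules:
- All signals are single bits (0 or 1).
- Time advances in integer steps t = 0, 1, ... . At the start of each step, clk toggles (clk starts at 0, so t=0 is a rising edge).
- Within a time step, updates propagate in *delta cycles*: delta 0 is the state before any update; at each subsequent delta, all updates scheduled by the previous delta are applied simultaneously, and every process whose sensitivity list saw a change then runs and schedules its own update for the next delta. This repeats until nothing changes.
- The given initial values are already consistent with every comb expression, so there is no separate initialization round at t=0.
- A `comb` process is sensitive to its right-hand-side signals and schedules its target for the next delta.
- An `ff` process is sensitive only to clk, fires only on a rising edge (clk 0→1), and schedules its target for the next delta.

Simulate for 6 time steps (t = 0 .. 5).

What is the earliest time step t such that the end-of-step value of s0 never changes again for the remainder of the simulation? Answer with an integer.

2

[bits: s4,s2,clk,s0,s3,s5,s1]
t=0: Δ0=0001001 Δ1=0011001 Δ2=1010001 | 2Δ
t=1: Δ0=1010001 Δ1=1000001 | 1Δ
t=2: Δ0=1000001 Δ1=1010001 Δ2=1011001 | 2Δ
t=3: Δ0=1011001 Δ1=1001001 | 1Δ
t=4: Δ0=1001001 Δ1=1011001 Δ2=1011011 Δ3=1011010 Δ4=1011110 | 4Δ
t=5: Δ0=1011110 Δ1=1001110 | 1Δ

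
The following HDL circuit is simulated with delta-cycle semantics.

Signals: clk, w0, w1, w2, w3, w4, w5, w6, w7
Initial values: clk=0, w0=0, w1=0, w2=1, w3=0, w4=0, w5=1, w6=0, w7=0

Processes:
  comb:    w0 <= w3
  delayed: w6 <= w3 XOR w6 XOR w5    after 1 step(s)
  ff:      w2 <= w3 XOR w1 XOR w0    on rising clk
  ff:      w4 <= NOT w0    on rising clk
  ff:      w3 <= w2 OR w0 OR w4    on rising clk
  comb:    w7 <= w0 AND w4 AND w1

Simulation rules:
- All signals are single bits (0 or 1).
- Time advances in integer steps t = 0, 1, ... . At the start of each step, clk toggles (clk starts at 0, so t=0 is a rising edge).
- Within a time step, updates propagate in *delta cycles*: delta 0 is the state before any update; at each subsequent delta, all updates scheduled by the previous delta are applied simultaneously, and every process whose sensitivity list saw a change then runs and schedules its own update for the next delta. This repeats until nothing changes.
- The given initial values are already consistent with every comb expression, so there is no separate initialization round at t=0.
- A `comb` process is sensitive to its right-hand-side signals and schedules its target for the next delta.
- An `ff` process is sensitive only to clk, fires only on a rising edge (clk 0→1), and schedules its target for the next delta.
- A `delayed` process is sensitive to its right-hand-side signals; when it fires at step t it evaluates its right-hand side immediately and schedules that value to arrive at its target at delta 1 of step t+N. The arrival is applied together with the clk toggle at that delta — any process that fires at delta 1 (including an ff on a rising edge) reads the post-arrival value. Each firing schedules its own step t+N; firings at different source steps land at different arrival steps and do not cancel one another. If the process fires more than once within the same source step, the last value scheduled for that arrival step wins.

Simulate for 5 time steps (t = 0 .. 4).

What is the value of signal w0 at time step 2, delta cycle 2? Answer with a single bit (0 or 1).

[bits: w3,w2,w6,w0,w7,w4,w1,w5,clk]
t=0: Δ0=010000010 Δ1=010000011 Δ2=100001011 Δ3=100101011 | 3Δ
t=1: Δ0=100101011 Δ1=100101010 | 1Δ
t=2: Δ0=100101010 Δ1=100101011 Δ2=100100011 | 2Δ
t=3: Δ0=100100011 Δ1=100100010 | 1Δ
t=4: Δ0=100100010 Δ1=100100011 | 1Δ

1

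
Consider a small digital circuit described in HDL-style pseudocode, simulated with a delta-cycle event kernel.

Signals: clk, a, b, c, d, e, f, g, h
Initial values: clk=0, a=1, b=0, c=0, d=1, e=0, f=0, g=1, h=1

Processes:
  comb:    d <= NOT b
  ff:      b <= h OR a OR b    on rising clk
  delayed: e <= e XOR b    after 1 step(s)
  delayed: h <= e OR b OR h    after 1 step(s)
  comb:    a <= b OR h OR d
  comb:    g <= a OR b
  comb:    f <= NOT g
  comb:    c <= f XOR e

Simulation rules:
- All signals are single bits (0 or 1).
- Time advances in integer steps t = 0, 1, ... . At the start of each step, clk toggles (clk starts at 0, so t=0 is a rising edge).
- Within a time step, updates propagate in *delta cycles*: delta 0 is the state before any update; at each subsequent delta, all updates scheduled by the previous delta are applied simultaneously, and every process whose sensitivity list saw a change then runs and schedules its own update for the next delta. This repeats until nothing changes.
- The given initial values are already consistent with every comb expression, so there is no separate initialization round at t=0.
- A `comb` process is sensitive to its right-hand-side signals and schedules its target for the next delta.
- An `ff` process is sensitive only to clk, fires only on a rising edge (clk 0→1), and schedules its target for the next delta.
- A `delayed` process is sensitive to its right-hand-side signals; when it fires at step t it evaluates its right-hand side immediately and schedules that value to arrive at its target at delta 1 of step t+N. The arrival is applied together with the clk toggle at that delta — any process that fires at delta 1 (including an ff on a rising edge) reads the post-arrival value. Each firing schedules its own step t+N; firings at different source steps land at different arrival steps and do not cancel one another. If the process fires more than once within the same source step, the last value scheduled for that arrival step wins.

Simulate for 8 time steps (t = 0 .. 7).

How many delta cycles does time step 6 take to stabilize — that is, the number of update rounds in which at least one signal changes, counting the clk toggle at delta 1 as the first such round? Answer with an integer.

t=0 Δ0: g=1 e=0 b=0 d=1 f=0 clk=0 h=1 c=0 a=1
  Δ1: clk:0→1
  Δ2: b:0→1
  Δ3: d:1→0
  (3Δ to stable)
t=1 Δ0: g=1 e=0 b=1 d=0 f=0 clk=1 h=1 c=0 a=1
  Δ1: e:0→1, clk:1→0
  Δ2: c:0→1
  (2Δ to stable)
t=2 Δ0: g=1 e=1 b=1 d=0 f=0 clk=0 h=1 c=1 a=1
  Δ1: e:1→0, clk:0→1
  Δ2: c:1→0
  (2Δ to stable)
t=3 Δ0: g=1 e=0 b=1 d=0 f=0 clk=1 h=1 c=0 a=1
  Δ1: e:0→1, clk:1→0
  Δ2: c:0→1
  (2Δ to stable)
t=4 Δ0: g=1 e=1 b=1 d=0 f=0 clk=0 h=1 c=1 a=1
  Δ1: e:1→0, clk:0→1
  Δ2: c:1→0
  (2Δ to stable)
t=5 Δ0: g=1 e=0 b=1 d=0 f=0 clk=1 h=1 c=0 a=1
  Δ1: e:0→1, clk:1→0
  Δ2: c:0→1
  (2Δ to stable)
t=6 Δ0: g=1 e=1 b=1 d=0 f=0 clk=0 h=1 c=1 a=1
  Δ1: e:1→0, clk:0→1
  Δ2: c:1→0
  (2Δ to stable)
t=7 Δ0: g=1 e=0 b=1 d=0 f=0 clk=1 h=1 c=0 a=1
  Δ1: e:0→1, clk:1→0
  Δ2: c:0→1
  (2Δ to stable)

2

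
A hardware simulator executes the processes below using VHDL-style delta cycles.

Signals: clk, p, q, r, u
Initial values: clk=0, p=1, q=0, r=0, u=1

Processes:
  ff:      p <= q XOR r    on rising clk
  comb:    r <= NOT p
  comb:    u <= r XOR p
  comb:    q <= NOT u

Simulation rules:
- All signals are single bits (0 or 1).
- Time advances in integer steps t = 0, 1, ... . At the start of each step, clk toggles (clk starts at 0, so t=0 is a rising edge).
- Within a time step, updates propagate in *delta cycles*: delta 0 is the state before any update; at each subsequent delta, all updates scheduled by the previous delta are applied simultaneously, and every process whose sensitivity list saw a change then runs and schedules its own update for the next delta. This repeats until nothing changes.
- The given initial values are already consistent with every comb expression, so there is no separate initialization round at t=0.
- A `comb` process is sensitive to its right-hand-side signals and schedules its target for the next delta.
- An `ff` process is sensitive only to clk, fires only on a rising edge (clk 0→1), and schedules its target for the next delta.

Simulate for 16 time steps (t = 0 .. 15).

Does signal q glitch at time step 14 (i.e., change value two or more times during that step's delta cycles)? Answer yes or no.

t=0 Δ0: clk=0 u=1 q=0 r=0 p=1
  Δ1: clk:0→1
  Δ2: p:1→0
  Δ3: u:1→0, r:0→1
  Δ4: u:0→1, q:0→1
  Δ5: q:1→0
  (5Δ to stable)
t=1 Δ0: clk=1 u=1 q=0 r=1 p=0
  Δ1: clk:1→0
  (1Δ to stable)
t=2 Δ0: clk=0 u=1 q=0 r=1 p=0
  Δ1: clk:0→1
  Δ2: p:0→1
  Δ3: u:1→0, r:1→0
  Δ4: u:0→1, q:0→1
  Δ5: q:1→0
  (5Δ to stable)
t=3 Δ0: clk=1 u=1 q=0 r=0 p=1
  Δ1: clk:1→0
  (1Δ to stable)
t=4 Δ0: clk=0 u=1 q=0 r=0 p=1
  Δ1: clk:0→1
  Δ2: p:1→0
  Δ3: u:1→0, r:0→1
  Δ4: u:0→1, q:0→1
  Δ5: q:1→0
  (5Δ to stable)
t=5 Δ0: clk=1 u=1 q=0 r=1 p=0
  Δ1: clk:1→0
  (1Δ to stable)
t=6 Δ0: clk=0 u=1 q=0 r=1 p=0
  Δ1: clk:0→1
  Δ2: p:0→1
  Δ3: u:1→0, r:1→0
  Δ4: u:0→1, q:0→1
  Δ5: q:1→0
  (5Δ to stable)
t=7 Δ0: clk=1 u=1 q=0 r=0 p=1
  Δ1: clk:1→0
  (1Δ to stable)
t=8 Δ0: clk=0 u=1 q=0 r=0 p=1
  Δ1: clk:0→1
  Δ2: p:1→0
  Δ3: u:1→0, r:0→1
  Δ4: u:0→1, q:0→1
  Δ5: q:1→0
  (5Δ to stable)
t=9 Δ0: clk=1 u=1 q=0 r=1 p=0
  Δ1: clk:1→0
  (1Δ to stable)
t=10 Δ0: clk=0 u=1 q=0 r=1 p=0
  Δ1: clk:0→1
  Δ2: p:0→1
  Δ3: u:1→0, r:1→0
  Δ4: u:0→1, q:0→1
  Δ5: q:1→0
  (5Δ to stable)
t=11 Δ0: clk=1 u=1 q=0 r=0 p=1
  Δ1: clk:1→0
  (1Δ to stable)
t=12 Δ0: clk=0 u=1 q=0 r=0 p=1
  Δ1: clk:0→1
  Δ2: p:1→0
  Δ3: u:1→0, r:0→1
  Δ4: u:0→1, q:0→1
  Δ5: q:1→0
  (5Δ to stable)
t=13 Δ0: clk=1 u=1 q=0 r=1 p=0
  Δ1: clk:1→0
  (1Δ to stable)
t=14 Δ0: clk=0 u=1 q=0 r=1 p=0
  Δ1: clk:0→1
  Δ2: p:0→1
  Δ3: u:1→0, r:1→0
  Δ4: u:0→1, q:0→1
  Δ5: q:1→0
  (5Δ to stable)
t=15 Δ0: clk=1 u=1 q=0 r=0 p=1
  Δ1: clk:1→0
  (1Δ to stable)

yes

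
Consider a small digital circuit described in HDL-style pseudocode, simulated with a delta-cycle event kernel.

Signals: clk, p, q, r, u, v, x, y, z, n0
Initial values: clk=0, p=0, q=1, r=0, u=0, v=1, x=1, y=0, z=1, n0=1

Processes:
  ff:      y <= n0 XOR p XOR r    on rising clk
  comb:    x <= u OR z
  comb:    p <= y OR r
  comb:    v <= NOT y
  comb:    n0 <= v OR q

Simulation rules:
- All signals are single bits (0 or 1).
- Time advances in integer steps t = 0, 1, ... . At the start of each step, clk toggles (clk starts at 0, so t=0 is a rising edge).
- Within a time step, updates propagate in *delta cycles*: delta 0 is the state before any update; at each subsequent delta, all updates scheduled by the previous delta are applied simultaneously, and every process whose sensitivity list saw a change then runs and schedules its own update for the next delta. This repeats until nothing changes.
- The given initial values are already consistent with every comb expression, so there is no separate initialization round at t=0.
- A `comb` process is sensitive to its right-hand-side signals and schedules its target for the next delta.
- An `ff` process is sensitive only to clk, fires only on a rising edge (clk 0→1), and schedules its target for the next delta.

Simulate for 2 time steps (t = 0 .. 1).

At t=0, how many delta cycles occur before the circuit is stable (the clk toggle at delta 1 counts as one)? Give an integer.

t=0 Δ0: r=0 p=0 x=1 z=1 u=0 y=0 clk=0 q=1 v=1 n0=1
  Δ1: clk:0→1
  Δ2: y:0→1
  Δ3: p:0→1, v:1→0
  (3Δ to stable)
t=1 Δ0: r=0 p=1 x=1 z=1 u=0 y=1 clk=1 q=1 v=0 n0=1
  Δ1: clk:1→0
  (1Δ to stable)

3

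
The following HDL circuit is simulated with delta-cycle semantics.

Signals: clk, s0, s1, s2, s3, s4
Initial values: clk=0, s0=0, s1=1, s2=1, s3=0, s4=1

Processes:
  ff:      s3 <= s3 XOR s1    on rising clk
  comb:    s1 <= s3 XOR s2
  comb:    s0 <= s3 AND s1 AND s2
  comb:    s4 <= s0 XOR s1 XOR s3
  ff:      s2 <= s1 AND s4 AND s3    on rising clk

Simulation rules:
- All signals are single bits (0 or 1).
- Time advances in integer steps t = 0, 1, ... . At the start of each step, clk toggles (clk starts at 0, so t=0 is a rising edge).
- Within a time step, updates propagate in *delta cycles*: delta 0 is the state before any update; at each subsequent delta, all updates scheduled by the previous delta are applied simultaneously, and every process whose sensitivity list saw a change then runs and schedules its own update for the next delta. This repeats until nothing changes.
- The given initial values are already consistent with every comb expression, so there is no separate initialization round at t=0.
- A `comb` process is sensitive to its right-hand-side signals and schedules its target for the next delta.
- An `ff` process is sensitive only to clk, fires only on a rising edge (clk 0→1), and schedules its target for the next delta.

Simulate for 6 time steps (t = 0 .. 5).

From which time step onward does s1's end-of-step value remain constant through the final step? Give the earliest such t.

2

t0.Δ0 s3=0 s2=1 s1=1 clk=0 s4=1 s0=0
t0.Δ1 s3=0 s2=1 s1=1 clk=1 s4=1 s0=0
t0.Δ2 s3=1 s2=0 s1=1 clk=1 s4=1 s0=0
t0.Δ3 s3=1 s2=0 s1=1 clk=1 s4=0 s0=0
t1.Δ0 s3=1 s2=0 s1=1 clk=1 s4=0 s0=0
t1.Δ1 s3=1 s2=0 s1=1 clk=0 s4=0 s0=0
t2.Δ0 s3=1 s2=0 s1=1 clk=0 s4=0 s0=0
t2.Δ1 s3=1 s2=0 s1=1 clk=1 s4=0 s0=0
t2.Δ2 s3=0 s2=0 s1=1 clk=1 s4=0 s0=0
t2.Δ3 s3=0 s2=0 s1=0 clk=1 s4=1 s0=0
t2.Δ4 s3=0 s2=0 s1=0 clk=1 s4=0 s0=0
t3.Δ0 s3=0 s2=0 s1=0 clk=1 s4=0 s0=0
t3.Δ1 s3=0 s2=0 s1=0 clk=0 s4=0 s0=0
t4.Δ0 s3=0 s2=0 s1=0 clk=0 s4=0 s0=0
t4.Δ1 s3=0 s2=0 s1=0 clk=1 s4=0 s0=0
t5.Δ0 s3=0 s2=0 s1=0 clk=1 s4=0 s0=0
t5.Δ1 s3=0 s2=0 s1=0 clk=0 s4=0 s0=0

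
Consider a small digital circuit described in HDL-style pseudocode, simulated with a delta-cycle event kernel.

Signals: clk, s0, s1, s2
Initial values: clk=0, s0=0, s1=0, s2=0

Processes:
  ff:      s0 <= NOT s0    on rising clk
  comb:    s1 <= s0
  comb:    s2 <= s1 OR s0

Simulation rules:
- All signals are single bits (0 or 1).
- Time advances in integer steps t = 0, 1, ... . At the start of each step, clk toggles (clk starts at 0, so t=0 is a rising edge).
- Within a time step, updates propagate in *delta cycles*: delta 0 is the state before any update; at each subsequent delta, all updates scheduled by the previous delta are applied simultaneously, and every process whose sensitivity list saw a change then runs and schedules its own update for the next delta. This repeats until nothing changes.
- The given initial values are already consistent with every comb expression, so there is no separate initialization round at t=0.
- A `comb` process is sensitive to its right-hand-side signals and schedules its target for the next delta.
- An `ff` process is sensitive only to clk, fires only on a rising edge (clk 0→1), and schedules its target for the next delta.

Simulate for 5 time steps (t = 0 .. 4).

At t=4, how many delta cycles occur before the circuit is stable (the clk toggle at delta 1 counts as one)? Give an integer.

t=0 Δ0: clk=0 s1=0 s2=0 s0=0
  Δ1: clk:0→1
  Δ2: s0:0→1
  Δ3: s1:0→1, s2:0→1
  (3Δ to stable)
t=1 Δ0: clk=1 s1=1 s2=1 s0=1
  Δ1: clk:1→0
  (1Δ to stable)
t=2 Δ0: clk=0 s1=1 s2=1 s0=1
  Δ1: clk:0→1
  Δ2: s0:1→0
  Δ3: s1:1→0
  Δ4: s2:1→0
  (4Δ to stable)
t=3 Δ0: clk=1 s1=0 s2=0 s0=0
  Δ1: clk:1→0
  (1Δ to stable)
t=4 Δ0: clk=0 s1=0 s2=0 s0=0
  Δ1: clk:0→1
  Δ2: s0:0→1
  Δ3: s1:0→1, s2:0→1
  (3Δ to stable)

3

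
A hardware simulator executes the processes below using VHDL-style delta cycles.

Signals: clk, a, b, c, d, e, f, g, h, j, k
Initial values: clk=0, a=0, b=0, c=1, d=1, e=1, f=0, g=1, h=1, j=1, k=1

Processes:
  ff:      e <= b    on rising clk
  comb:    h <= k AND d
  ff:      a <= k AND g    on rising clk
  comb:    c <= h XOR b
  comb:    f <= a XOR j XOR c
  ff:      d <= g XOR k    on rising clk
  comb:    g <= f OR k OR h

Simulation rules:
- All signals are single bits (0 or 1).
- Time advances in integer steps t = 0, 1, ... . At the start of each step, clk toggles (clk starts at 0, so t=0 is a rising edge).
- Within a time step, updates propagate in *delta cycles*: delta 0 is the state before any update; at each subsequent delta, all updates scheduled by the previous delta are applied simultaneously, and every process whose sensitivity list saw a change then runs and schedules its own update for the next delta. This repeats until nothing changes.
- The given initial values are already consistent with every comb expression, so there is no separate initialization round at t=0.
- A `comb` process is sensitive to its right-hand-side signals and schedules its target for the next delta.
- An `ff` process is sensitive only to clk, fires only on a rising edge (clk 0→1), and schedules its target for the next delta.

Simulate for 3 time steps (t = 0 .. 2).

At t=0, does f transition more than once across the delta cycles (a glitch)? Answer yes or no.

yes

[bits: c,j,k,h,e,clk,b,g,d,a,f]
t=0: Δ0=11111001100 Δ1=11111101100 Δ2=11110101010 Δ3=11100101011 Δ4=01100101011 Δ5=01100101010 | 5Δ
t=1: Δ0=01100101010 Δ1=01100001010 | 1Δ
t=2: Δ0=01100001010 Δ1=01100101010 | 1Δ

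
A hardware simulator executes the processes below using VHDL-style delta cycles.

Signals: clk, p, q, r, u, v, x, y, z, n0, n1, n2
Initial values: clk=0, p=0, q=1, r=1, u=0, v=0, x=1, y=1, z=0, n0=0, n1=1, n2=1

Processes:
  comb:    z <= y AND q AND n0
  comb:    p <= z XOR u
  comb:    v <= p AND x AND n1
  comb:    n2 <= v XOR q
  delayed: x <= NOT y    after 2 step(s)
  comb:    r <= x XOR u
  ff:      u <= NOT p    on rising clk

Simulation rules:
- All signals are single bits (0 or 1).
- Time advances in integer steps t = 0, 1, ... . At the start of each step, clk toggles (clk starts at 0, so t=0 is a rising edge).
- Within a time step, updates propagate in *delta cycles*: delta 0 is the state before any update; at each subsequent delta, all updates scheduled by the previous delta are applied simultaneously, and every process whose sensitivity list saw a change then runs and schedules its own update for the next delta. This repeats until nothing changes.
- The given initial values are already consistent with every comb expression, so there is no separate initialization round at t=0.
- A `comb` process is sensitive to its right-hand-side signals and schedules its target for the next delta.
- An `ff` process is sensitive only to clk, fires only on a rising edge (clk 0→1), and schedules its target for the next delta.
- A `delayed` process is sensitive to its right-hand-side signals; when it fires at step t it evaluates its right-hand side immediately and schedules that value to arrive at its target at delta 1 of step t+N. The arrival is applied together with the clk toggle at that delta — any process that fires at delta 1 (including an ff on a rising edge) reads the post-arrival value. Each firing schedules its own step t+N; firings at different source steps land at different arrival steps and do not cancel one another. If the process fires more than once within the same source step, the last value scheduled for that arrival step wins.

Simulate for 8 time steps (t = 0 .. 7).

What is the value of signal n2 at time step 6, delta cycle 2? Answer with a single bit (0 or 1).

t=0 Δ0: z=0 x=1 n1=1 u=0 q=1 n2=1 v=0 y=1 clk=0 r=1 n0=0 p=0
  Δ1: clk:0→1
  Δ2: u:0→1
  Δ3: r:1→0, p:0→1
  Δ4: v:0→1
  Δ5: n2:1→0
  (5Δ to stable)
t=1 Δ0: z=0 x=1 n1=1 u=1 q=1 n2=0 v=1 y=1 clk=1 r=0 n0=0 p=1
  Δ1: clk:1→0
  (1Δ to stable)
t=2 Δ0: z=0 x=1 n1=1 u=1 q=1 n2=0 v=1 y=1 clk=0 r=0 n0=0 p=1
  Δ1: clk:0→1
  Δ2: u:1→0
  Δ3: r:0→1, p:1→0
  Δ4: v:1→0
  Δ5: n2:0→1
  (5Δ to stable)
t=3 Δ0: z=0 x=1 n1=1 u=0 q=1 n2=1 v=0 y=1 clk=1 r=1 n0=0 p=0
  Δ1: clk:1→0
  (1Δ to stable)
t=4 Δ0: z=0 x=1 n1=1 u=0 q=1 n2=1 v=0 y=1 clk=0 r=1 n0=0 p=0
  Δ1: clk:0→1
  Δ2: u:0→1
  Δ3: r:1→0, p:0→1
  Δ4: v:0→1
  Δ5: n2:1→0
  (5Δ to stable)
t=5 Δ0: z=0 x=1 n1=1 u=1 q=1 n2=0 v=1 y=1 clk=1 r=0 n0=0 p=1
  Δ1: clk:1→0
  (1Δ to stable)
t=6 Δ0: z=0 x=1 n1=1 u=1 q=1 n2=0 v=1 y=1 clk=0 r=0 n0=0 p=1
  Δ1: clk:0→1
  Δ2: u:1→0
  Δ3: r:0→1, p:1→0
  Δ4: v:1→0
  Δ5: n2:0→1
  (5Δ to stable)
t=7 Δ0: z=0 x=1 n1=1 u=0 q=1 n2=1 v=0 y=1 clk=1 r=1 n0=0 p=0
  Δ1: clk:1→0
  (1Δ to stable)

0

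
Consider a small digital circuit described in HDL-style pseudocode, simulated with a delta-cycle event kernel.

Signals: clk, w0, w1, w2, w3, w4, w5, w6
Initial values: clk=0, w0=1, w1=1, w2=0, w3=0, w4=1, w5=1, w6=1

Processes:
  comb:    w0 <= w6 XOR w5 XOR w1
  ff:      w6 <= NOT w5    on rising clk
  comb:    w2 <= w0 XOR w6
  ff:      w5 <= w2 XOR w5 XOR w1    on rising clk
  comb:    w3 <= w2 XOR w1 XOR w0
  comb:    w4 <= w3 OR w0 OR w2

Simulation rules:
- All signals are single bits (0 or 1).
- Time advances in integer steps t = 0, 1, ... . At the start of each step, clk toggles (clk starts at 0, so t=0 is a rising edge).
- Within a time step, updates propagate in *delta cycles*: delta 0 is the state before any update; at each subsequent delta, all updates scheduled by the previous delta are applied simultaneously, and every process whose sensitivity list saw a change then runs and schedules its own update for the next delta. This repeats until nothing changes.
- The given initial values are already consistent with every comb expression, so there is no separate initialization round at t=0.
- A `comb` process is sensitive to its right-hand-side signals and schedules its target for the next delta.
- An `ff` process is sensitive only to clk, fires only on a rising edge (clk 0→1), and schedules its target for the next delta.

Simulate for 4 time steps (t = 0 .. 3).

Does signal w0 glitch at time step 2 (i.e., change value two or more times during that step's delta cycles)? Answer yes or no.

t=0 Δ0: w0=1 clk=0 w1=1 w4=1 w5=1 w6=1 w3=0 w2=0
  Δ1: clk:0→1
  Δ2: w5:1→0, w6:1→0
  Δ3: w2:0→1
  Δ4: w3:0→1
  (4Δ to stable)
t=1 Δ0: w0=1 clk=1 w1=1 w4=1 w5=0 w6=0 w3=1 w2=1
  Δ1: clk:1→0
  (1Δ to stable)
t=2 Δ0: w0=1 clk=0 w1=1 w4=1 w5=0 w6=0 w3=1 w2=1
  Δ1: clk:0→1
  Δ2: w6:0→1
  Δ3: w0:1→0, w2:1→0
  Δ4: w2:0→1
  Δ5: w3:1→0
  (5Δ to stable)
t=3 Δ0: w0=0 clk=1 w1=1 w4=1 w5=0 w6=1 w3=0 w2=1
  Δ1: clk:1→0
  (1Δ to stable)

no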